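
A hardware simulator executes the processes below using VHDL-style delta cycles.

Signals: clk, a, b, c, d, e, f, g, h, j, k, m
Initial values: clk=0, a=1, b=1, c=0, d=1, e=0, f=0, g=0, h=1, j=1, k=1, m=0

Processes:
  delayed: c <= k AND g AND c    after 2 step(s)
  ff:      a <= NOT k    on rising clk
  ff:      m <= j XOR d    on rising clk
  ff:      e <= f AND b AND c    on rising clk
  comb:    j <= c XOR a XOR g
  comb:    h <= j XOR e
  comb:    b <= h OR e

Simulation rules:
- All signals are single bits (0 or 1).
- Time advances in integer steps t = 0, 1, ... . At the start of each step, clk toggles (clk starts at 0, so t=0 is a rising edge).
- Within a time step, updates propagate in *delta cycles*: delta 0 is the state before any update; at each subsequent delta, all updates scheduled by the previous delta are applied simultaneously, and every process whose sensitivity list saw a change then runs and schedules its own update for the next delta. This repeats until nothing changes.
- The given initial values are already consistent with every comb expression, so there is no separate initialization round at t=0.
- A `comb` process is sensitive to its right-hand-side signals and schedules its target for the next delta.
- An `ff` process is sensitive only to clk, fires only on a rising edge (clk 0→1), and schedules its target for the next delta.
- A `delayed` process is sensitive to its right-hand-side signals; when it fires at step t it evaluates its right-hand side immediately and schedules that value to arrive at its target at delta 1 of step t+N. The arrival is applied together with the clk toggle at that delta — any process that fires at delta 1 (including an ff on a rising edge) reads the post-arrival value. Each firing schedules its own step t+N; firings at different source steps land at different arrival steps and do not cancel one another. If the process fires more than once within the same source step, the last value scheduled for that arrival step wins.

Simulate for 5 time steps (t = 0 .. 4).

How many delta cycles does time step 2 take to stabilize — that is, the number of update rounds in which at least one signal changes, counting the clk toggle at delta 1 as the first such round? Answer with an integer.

t=0 Δ0: m=0 c=0 a=1 clk=0 b=1 f=0 d=1 k=1 e=0 j=1 h=1 g=0
  Δ1: clk:0→1
  Δ2: a:1→0
  Δ3: j:1→0
  Δ4: h:1→0
  Δ5: b:1→0
  (5Δ to stable)
t=1 Δ0: m=0 c=0 a=0 clk=1 b=0 f=0 d=1 k=1 e=0 j=0 h=0 g=0
  Δ1: clk:1→0
  (1Δ to stable)
t=2 Δ0: m=0 c=0 a=0 clk=0 b=0 f=0 d=1 k=1 e=0 j=0 h=0 g=0
  Δ1: clk:0→1
  Δ2: m:0→1
  (2Δ to stable)
t=3 Δ0: m=1 c=0 a=0 clk=1 b=0 f=0 d=1 k=1 e=0 j=0 h=0 g=0
  Δ1: clk:1→0
  (1Δ to stable)
t=4 Δ0: m=1 c=0 a=0 clk=0 b=0 f=0 d=1 k=1 e=0 j=0 h=0 g=0
  Δ1: clk:0→1
  (1Δ to stable)

2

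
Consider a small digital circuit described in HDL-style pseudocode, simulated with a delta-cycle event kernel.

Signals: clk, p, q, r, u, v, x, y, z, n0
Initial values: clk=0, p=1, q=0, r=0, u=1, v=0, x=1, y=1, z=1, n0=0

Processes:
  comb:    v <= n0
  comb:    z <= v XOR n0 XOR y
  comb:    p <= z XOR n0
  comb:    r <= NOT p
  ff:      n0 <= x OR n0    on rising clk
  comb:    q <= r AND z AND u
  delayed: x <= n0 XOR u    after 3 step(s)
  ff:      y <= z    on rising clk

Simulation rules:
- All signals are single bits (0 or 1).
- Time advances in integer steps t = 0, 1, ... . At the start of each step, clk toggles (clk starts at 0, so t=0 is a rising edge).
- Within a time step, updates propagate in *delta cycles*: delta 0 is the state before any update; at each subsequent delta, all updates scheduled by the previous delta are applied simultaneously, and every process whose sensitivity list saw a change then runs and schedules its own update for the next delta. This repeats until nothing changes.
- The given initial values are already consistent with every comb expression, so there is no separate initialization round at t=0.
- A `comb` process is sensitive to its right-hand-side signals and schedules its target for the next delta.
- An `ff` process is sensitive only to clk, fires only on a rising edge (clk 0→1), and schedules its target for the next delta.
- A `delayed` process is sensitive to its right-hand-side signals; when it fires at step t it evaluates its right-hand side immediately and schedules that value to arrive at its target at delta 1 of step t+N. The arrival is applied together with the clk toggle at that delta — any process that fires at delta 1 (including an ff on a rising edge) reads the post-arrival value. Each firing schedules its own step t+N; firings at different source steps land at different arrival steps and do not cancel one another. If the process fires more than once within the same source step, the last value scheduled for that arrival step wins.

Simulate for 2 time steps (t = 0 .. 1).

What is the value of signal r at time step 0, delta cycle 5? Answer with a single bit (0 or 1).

0

t0.Δ0 v=0 u=1 clk=0 y=1 p=1 r=0 z=1 q=0 n0=0 x=1
t0.Δ1 v=0 u=1 clk=1 y=1 p=1 r=0 z=1 q=0 n0=0 x=1
t0.Δ2 v=0 u=1 clk=1 y=1 p=1 r=0 z=1 q=0 n0=1 x=1
t0.Δ3 v=1 u=1 clk=1 y=1 p=0 r=0 z=0 q=0 n0=1 x=1
t0.Δ4 v=1 u=1 clk=1 y=1 p=1 r=1 z=1 q=0 n0=1 x=1
t0.Δ5 v=1 u=1 clk=1 y=1 p=0 r=0 z=1 q=1 n0=1 x=1
t0.Δ6 v=1 u=1 clk=1 y=1 p=0 r=1 z=1 q=0 n0=1 x=1
t0.Δ7 v=1 u=1 clk=1 y=1 p=0 r=1 z=1 q=1 n0=1 x=1
t1.Δ0 v=1 u=1 clk=1 y=1 p=0 r=1 z=1 q=1 n0=1 x=1
t1.Δ1 v=1 u=1 clk=0 y=1 p=0 r=1 z=1 q=1 n0=1 x=1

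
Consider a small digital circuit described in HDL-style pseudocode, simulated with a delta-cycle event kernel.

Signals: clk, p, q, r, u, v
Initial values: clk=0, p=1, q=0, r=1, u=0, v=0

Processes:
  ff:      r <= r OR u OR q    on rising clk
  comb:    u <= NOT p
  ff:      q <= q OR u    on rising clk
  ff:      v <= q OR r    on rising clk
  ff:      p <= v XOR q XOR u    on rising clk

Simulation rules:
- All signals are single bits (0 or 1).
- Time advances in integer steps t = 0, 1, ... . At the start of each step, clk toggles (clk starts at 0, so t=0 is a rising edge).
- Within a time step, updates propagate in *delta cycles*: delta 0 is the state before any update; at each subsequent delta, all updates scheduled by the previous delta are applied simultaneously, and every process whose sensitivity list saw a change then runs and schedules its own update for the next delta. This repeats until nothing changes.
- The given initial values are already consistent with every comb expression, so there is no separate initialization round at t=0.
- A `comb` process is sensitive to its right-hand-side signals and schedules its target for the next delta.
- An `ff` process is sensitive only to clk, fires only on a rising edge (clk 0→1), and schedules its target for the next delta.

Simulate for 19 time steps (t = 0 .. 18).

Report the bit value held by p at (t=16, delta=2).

[bits: p,u,r,q,v,clk]
t=0: Δ0=101000 Δ1=101001 Δ2=001011 Δ3=011011 | 3Δ
t=1: Δ0=011011 Δ1=011010 | 1Δ
t=2: Δ0=011010 Δ1=011011 Δ2=011111 | 2Δ
t=3: Δ0=011111 Δ1=011110 | 1Δ
t=4: Δ0=011110 Δ1=011111 Δ2=111111 Δ3=101111 | 3Δ
t=5: Δ0=101111 Δ1=101110 | 1Δ
t=6: Δ0=101110 Δ1=101111 Δ2=001111 Δ3=011111 | 3Δ
t=7: Δ0=011111 Δ1=011110 | 1Δ
t=8: Δ0=011110 Δ1=011111 Δ2=111111 Δ3=101111 | 3Δ
t=9: Δ0=101111 Δ1=101110 | 1Δ
t=10: Δ0=101110 Δ1=101111 Δ2=001111 Δ3=011111 | 3Δ
t=11: Δ0=011111 Δ1=011110 | 1Δ
t=12: Δ0=011110 Δ1=011111 Δ2=111111 Δ3=101111 | 3Δ
t=13: Δ0=101111 Δ1=101110 | 1Δ
t=14: Δ0=101110 Δ1=101111 Δ2=001111 Δ3=011111 | 3Δ
t=15: Δ0=011111 Δ1=011110 | 1Δ
t=16: Δ0=011110 Δ1=011111 Δ2=111111 Δ3=101111 | 3Δ
t=17: Δ0=101111 Δ1=101110 | 1Δ
t=18: Δ0=101110 Δ1=101111 Δ2=001111 Δ3=011111 | 3Δ

1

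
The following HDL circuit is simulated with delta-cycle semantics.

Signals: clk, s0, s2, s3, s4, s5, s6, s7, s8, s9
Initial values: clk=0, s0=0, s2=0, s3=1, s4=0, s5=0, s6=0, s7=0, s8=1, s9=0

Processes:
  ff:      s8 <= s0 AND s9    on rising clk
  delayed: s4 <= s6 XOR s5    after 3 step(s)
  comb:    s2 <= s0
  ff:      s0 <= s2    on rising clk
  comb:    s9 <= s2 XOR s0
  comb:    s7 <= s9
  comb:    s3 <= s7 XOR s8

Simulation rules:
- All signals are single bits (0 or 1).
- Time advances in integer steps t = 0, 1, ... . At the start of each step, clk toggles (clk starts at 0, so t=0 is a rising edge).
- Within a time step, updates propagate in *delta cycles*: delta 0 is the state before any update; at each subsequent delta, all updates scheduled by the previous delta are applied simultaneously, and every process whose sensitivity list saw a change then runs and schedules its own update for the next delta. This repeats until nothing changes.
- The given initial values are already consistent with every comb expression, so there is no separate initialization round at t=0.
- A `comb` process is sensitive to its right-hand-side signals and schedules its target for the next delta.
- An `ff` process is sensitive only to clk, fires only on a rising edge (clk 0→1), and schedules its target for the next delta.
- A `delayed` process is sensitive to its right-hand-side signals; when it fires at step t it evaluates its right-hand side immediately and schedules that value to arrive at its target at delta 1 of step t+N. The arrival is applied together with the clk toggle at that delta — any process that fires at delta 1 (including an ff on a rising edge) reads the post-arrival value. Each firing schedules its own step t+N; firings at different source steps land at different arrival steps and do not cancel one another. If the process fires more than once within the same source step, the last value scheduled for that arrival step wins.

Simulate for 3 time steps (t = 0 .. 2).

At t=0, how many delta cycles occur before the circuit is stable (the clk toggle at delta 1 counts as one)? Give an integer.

3

t0.Δ0 s3=1 s0=0 s6=0 s2=0 s7=0 s5=0 s4=0 clk=0 s9=0 s8=1
t0.Δ1 s3=1 s0=0 s6=0 s2=0 s7=0 s5=0 s4=0 clk=1 s9=0 s8=1
t0.Δ2 s3=1 s0=0 s6=0 s2=0 s7=0 s5=0 s4=0 clk=1 s9=0 s8=0
t0.Δ3 s3=0 s0=0 s6=0 s2=0 s7=0 s5=0 s4=0 clk=1 s9=0 s8=0
t1.Δ0 s3=0 s0=0 s6=0 s2=0 s7=0 s5=0 s4=0 clk=1 s9=0 s8=0
t1.Δ1 s3=0 s0=0 s6=0 s2=0 s7=0 s5=0 s4=0 clk=0 s9=0 s8=0
t2.Δ0 s3=0 s0=0 s6=0 s2=0 s7=0 s5=0 s4=0 clk=0 s9=0 s8=0
t2.Δ1 s3=0 s0=0 s6=0 s2=0 s7=0 s5=0 s4=0 clk=1 s9=0 s8=0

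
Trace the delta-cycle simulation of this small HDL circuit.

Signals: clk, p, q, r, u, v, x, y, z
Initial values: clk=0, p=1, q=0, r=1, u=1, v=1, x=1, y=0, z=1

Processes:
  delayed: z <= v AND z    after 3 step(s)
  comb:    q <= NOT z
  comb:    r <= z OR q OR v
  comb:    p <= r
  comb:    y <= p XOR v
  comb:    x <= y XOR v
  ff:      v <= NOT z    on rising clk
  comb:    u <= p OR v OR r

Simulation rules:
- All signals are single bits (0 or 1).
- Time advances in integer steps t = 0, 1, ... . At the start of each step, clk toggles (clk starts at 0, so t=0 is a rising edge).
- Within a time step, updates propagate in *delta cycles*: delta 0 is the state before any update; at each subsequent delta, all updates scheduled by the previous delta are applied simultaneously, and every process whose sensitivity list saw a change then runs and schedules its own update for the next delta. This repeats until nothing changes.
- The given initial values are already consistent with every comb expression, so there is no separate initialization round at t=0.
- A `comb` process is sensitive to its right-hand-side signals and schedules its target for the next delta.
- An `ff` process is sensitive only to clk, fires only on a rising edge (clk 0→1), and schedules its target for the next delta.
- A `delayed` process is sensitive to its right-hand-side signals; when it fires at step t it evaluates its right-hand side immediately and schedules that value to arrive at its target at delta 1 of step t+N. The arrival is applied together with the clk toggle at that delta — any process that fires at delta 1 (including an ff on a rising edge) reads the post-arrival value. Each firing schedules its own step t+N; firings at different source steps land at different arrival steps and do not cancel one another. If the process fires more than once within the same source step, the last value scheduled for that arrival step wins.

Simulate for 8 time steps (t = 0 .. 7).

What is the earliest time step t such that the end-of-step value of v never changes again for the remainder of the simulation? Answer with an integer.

[bits: p,z,u,v,x,r,q,y,clk]
t=0: Δ0=111111000 Δ1=111111001 Δ2=111011001 Δ3=111001011 Δ4=111011011 | 4Δ
t=1: Δ0=111011011 Δ1=111011010 | 1Δ
t=2: Δ0=111011010 Δ1=111011011 | 1Δ
t=3: Δ0=111011011 Δ1=101011010 Δ2=101010110 Δ3=001011110 Δ4=101011100 Δ5=101001110 Δ6=101011110 | 6Δ
t=4: Δ0=101011110 Δ1=101011111 Δ2=101111111 Δ3=101101101 Δ4=101111101 | 4Δ
t=5: Δ0=101111101 Δ1=101111100 | 1Δ
t=6: Δ0=101111100 Δ1=101111101 | 1Δ
t=7: Δ0=101111101 Δ1=101111100 | 1Δ

4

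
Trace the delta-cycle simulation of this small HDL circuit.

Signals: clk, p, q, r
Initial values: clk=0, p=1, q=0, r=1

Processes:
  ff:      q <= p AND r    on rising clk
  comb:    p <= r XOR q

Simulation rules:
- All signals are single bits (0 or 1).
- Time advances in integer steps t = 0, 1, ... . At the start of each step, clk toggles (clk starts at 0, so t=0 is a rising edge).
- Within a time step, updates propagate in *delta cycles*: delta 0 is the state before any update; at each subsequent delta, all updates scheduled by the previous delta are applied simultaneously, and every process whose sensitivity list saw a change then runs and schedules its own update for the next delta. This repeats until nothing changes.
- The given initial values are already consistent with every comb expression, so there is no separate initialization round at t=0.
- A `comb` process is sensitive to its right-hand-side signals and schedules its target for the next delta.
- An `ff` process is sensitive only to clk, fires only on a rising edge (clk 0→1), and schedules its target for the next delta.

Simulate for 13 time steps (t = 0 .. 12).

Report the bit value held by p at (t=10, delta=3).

1

[bits: q,r,p,clk]
t=0: Δ0=0110 Δ1=0111 Δ2=1111 Δ3=1101 | 3Δ
t=1: Δ0=1101 Δ1=1100 | 1Δ
t=2: Δ0=1100 Δ1=1101 Δ2=0101 Δ3=0111 | 3Δ
t=3: Δ0=0111 Δ1=0110 | 1Δ
t=4: Δ0=0110 Δ1=0111 Δ2=1111 Δ3=1101 | 3Δ
t=5: Δ0=1101 Δ1=1100 | 1Δ
t=6: Δ0=1100 Δ1=1101 Δ2=0101 Δ3=0111 | 3Δ
t=7: Δ0=0111 Δ1=0110 | 1Δ
t=8: Δ0=0110 Δ1=0111 Δ2=1111 Δ3=1101 | 3Δ
t=9: Δ0=1101 Δ1=1100 | 1Δ
t=10: Δ0=1100 Δ1=1101 Δ2=0101 Δ3=0111 | 3Δ
t=11: Δ0=0111 Δ1=0110 | 1Δ
t=12: Δ0=0110 Δ1=0111 Δ2=1111 Δ3=1101 | 3Δ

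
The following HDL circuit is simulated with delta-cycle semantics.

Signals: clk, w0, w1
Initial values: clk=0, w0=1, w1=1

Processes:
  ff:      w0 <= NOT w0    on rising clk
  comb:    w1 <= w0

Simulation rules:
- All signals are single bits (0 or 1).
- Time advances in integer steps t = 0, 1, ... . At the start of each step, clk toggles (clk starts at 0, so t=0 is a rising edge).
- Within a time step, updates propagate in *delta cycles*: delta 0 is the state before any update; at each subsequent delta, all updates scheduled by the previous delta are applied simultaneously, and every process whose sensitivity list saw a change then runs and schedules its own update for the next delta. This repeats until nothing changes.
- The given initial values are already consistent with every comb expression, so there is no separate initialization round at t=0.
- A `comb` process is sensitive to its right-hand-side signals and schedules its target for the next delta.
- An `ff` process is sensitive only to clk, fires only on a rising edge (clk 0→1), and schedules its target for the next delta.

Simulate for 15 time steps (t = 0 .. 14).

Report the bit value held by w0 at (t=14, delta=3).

1

[bits: clk,w1,w0]
t=0: Δ0=011 Δ1=111 Δ2=110 Δ3=100 | 3Δ
t=1: Δ0=100 Δ1=000 | 1Δ
t=2: Δ0=000 Δ1=100 Δ2=101 Δ3=111 | 3Δ
t=3: Δ0=111 Δ1=011 | 1Δ
t=4: Δ0=011 Δ1=111 Δ2=110 Δ3=100 | 3Δ
t=5: Δ0=100 Δ1=000 | 1Δ
t=6: Δ0=000 Δ1=100 Δ2=101 Δ3=111 | 3Δ
t=7: Δ0=111 Δ1=011 | 1Δ
t=8: Δ0=011 Δ1=111 Δ2=110 Δ3=100 | 3Δ
t=9: Δ0=100 Δ1=000 | 1Δ
t=10: Δ0=000 Δ1=100 Δ2=101 Δ3=111 | 3Δ
t=11: Δ0=111 Δ1=011 | 1Δ
t=12: Δ0=011 Δ1=111 Δ2=110 Δ3=100 | 3Δ
t=13: Δ0=100 Δ1=000 | 1Δ
t=14: Δ0=000 Δ1=100 Δ2=101 Δ3=111 | 3Δ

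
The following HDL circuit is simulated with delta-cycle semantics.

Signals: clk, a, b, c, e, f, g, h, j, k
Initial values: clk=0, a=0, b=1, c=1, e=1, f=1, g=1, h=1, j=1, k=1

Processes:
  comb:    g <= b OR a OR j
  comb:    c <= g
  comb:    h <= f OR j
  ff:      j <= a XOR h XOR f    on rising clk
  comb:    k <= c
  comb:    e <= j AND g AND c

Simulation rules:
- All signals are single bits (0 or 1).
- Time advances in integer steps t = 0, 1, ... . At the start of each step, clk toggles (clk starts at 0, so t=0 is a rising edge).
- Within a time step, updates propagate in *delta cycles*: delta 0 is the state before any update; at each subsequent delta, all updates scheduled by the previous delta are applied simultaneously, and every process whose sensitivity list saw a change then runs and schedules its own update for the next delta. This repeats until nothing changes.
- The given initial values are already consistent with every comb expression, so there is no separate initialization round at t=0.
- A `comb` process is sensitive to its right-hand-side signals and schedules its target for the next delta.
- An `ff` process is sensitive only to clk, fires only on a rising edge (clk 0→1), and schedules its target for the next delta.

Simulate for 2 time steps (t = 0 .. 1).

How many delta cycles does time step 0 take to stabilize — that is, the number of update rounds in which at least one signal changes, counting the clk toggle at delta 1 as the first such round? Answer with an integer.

3

t=0 Δ0: f=1 clk=0 c=1 k=1 j=1 a=0 e=1 b=1 g=1 h=1
  Δ1: clk:0→1
  Δ2: j:1→0
  Δ3: e:1→0
  (3Δ to stable)
t=1 Δ0: f=1 clk=1 c=1 k=1 j=0 a=0 e=0 b=1 g=1 h=1
  Δ1: clk:1→0
  (1Δ to stable)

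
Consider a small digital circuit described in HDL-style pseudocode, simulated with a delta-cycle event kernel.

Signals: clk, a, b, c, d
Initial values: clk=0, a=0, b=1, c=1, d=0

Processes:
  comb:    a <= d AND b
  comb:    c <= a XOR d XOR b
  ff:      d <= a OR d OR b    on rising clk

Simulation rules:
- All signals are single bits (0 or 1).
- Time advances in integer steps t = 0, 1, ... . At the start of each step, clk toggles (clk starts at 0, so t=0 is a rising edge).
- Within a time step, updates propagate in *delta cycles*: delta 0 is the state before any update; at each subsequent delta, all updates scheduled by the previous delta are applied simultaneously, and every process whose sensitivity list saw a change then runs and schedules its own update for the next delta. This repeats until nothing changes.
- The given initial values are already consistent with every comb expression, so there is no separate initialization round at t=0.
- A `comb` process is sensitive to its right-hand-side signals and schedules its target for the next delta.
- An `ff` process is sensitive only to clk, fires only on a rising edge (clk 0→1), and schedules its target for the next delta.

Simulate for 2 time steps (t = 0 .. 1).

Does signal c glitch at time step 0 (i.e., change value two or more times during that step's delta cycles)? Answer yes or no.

t0.Δ0 clk=0 d=0 c=1 a=0 b=1
t0.Δ1 clk=1 d=0 c=1 a=0 b=1
t0.Δ2 clk=1 d=1 c=1 a=0 b=1
t0.Δ3 clk=1 d=1 c=0 a=1 b=1
t0.Δ4 clk=1 d=1 c=1 a=1 b=1
t1.Δ0 clk=1 d=1 c=1 a=1 b=1
t1.Δ1 clk=0 d=1 c=1 a=1 b=1

yes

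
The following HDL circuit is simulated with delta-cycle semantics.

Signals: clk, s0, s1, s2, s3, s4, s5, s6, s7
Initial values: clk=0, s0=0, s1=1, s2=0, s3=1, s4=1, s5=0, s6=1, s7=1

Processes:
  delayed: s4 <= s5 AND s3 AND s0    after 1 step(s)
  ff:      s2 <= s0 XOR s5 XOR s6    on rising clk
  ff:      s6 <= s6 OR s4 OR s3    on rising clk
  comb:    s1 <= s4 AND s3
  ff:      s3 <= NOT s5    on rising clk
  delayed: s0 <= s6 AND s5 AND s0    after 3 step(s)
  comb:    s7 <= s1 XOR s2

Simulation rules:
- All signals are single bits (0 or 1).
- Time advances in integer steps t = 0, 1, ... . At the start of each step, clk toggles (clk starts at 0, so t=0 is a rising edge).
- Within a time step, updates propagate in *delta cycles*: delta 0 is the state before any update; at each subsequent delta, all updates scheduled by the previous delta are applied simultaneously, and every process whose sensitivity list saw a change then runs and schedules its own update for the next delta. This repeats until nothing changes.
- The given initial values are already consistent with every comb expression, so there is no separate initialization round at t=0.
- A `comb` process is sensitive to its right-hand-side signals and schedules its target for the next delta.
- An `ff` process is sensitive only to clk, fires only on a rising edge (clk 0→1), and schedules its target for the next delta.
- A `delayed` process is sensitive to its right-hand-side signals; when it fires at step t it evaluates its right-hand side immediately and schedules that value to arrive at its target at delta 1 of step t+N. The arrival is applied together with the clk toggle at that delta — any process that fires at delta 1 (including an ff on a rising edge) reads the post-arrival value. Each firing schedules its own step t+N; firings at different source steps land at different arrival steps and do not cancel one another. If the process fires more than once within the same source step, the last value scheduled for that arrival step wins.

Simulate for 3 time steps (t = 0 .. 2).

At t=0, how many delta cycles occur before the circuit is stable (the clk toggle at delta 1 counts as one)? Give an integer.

3

t0.Δ0 s6=1 s1=1 s2=0 s3=1 s7=1 s0=0 clk=0 s4=1 s5=0
t0.Δ1 s6=1 s1=1 s2=0 s3=1 s7=1 s0=0 clk=1 s4=1 s5=0
t0.Δ2 s6=1 s1=1 s2=1 s3=1 s7=1 s0=0 clk=1 s4=1 s5=0
t0.Δ3 s6=1 s1=1 s2=1 s3=1 s7=0 s0=0 clk=1 s4=1 s5=0
t1.Δ0 s6=1 s1=1 s2=1 s3=1 s7=0 s0=0 clk=1 s4=1 s5=0
t1.Δ1 s6=1 s1=1 s2=1 s3=1 s7=0 s0=0 clk=0 s4=1 s5=0
t2.Δ0 s6=1 s1=1 s2=1 s3=1 s7=0 s0=0 clk=0 s4=1 s5=0
t2.Δ1 s6=1 s1=1 s2=1 s3=1 s7=0 s0=0 clk=1 s4=1 s5=0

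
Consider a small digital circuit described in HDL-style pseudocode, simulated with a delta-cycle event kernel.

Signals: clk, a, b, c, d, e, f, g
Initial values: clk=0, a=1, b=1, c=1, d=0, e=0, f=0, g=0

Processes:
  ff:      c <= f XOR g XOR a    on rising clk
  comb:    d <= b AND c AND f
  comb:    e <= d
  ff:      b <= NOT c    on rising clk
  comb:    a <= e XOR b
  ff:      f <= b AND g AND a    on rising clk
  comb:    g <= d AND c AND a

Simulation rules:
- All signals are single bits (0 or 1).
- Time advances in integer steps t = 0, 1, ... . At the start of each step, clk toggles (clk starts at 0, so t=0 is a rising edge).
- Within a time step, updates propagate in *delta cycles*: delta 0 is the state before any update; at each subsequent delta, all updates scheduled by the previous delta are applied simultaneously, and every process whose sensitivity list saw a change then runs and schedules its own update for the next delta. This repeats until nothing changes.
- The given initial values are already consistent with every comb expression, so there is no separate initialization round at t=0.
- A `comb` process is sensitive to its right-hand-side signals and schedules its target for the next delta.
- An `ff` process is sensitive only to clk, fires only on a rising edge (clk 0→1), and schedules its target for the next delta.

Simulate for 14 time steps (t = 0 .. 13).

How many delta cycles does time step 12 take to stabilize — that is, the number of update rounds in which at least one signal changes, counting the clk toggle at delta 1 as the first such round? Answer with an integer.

t=0 Δ0: b=1 a=1 c=1 e=0 clk=0 g=0 f=0 d=0
  Δ1: clk:0→1
  Δ2: b:1→0
  Δ3: a:1→0
  (3Δ to stable)
t=1 Δ0: b=0 a=0 c=1 e=0 clk=1 g=0 f=0 d=0
  Δ1: clk:1→0
  (1Δ to stable)
t=2 Δ0: b=0 a=0 c=1 e=0 clk=0 g=0 f=0 d=0
  Δ1: clk:0→1
  Δ2: c:1→0
  (2Δ to stable)
t=3 Δ0: b=0 a=0 c=0 e=0 clk=1 g=0 f=0 d=0
  Δ1: clk:1→0
  (1Δ to stable)
t=4 Δ0: b=0 a=0 c=0 e=0 clk=0 g=0 f=0 d=0
  Δ1: clk:0→1
  Δ2: b:0→1
  Δ3: a:0→1
  (3Δ to stable)
t=5 Δ0: b=1 a=1 c=0 e=0 clk=1 g=0 f=0 d=0
  Δ1: clk:1→0
  (1Δ to stable)
t=6 Δ0: b=1 a=1 c=0 e=0 clk=0 g=0 f=0 d=0
  Δ1: clk:0→1
  Δ2: c:0→1
  (2Δ to stable)
t=7 Δ0: b=1 a=1 c=1 e=0 clk=1 g=0 f=0 d=0
  Δ1: clk:1→0
  (1Δ to stable)
t=8 Δ0: b=1 a=1 c=1 e=0 clk=0 g=0 f=0 d=0
  Δ1: clk:0→1
  Δ2: b:1→0
  Δ3: a:1→0
  (3Δ to stable)
t=9 Δ0: b=0 a=0 c=1 e=0 clk=1 g=0 f=0 d=0
  Δ1: clk:1→0
  (1Δ to stable)
t=10 Δ0: b=0 a=0 c=1 e=0 clk=0 g=0 f=0 d=0
  Δ1: clk:0→1
  Δ2: c:1→0
  (2Δ to stable)
t=11 Δ0: b=0 a=0 c=0 e=0 clk=1 g=0 f=0 d=0
  Δ1: clk:1→0
  (1Δ to stable)
t=12 Δ0: b=0 a=0 c=0 e=0 clk=0 g=0 f=0 d=0
  Δ1: clk:0→1
  Δ2: b:0→1
  Δ3: a:0→1
  (3Δ to stable)
t=13 Δ0: b=1 a=1 c=0 e=0 clk=1 g=0 f=0 d=0
  Δ1: clk:1→0
  (1Δ to stable)

3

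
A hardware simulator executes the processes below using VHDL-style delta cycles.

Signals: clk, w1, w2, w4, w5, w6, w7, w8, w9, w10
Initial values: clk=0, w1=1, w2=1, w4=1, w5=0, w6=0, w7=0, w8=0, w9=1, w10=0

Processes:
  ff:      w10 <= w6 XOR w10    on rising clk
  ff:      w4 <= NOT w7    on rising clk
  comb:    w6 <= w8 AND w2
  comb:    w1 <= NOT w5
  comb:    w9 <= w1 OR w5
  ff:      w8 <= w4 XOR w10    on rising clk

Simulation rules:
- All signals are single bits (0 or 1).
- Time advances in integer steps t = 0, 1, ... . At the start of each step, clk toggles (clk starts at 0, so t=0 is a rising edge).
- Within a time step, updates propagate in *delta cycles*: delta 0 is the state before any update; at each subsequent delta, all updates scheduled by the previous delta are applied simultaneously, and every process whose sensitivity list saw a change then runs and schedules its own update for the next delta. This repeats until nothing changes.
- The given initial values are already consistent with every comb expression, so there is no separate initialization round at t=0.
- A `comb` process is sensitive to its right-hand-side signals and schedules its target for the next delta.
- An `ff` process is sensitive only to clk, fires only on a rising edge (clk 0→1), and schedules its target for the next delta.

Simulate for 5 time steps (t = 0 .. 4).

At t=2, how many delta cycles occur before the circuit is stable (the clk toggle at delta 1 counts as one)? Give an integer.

2

t0.Δ0 w10=0 w9=1 w5=0 w6=0 w4=1 w2=1 w7=0 clk=0 w1=1 w8=0
t0.Δ1 w10=0 w9=1 w5=0 w6=0 w4=1 w2=1 w7=0 clk=1 w1=1 w8=0
t0.Δ2 w10=0 w9=1 w5=0 w6=0 w4=1 w2=1 w7=0 clk=1 w1=1 w8=1
t0.Δ3 w10=0 w9=1 w5=0 w6=1 w4=1 w2=1 w7=0 clk=1 w1=1 w8=1
t1.Δ0 w10=0 w9=1 w5=0 w6=1 w4=1 w2=1 w7=0 clk=1 w1=1 w8=1
t1.Δ1 w10=0 w9=1 w5=0 w6=1 w4=1 w2=1 w7=0 clk=0 w1=1 w8=1
t2.Δ0 w10=0 w9=1 w5=0 w6=1 w4=1 w2=1 w7=0 clk=0 w1=1 w8=1
t2.Δ1 w10=0 w9=1 w5=0 w6=1 w4=1 w2=1 w7=0 clk=1 w1=1 w8=1
t2.Δ2 w10=1 w9=1 w5=0 w6=1 w4=1 w2=1 w7=0 clk=1 w1=1 w8=1
t3.Δ0 w10=1 w9=1 w5=0 w6=1 w4=1 w2=1 w7=0 clk=1 w1=1 w8=1
t3.Δ1 w10=1 w9=1 w5=0 w6=1 w4=1 w2=1 w7=0 clk=0 w1=1 w8=1
t4.Δ0 w10=1 w9=1 w5=0 w6=1 w4=1 w2=1 w7=0 clk=0 w1=1 w8=1
t4.Δ1 w10=1 w9=1 w5=0 w6=1 w4=1 w2=1 w7=0 clk=1 w1=1 w8=1
t4.Δ2 w10=0 w9=1 w5=0 w6=1 w4=1 w2=1 w7=0 clk=1 w1=1 w8=0
t4.Δ3 w10=0 w9=1 w5=0 w6=0 w4=1 w2=1 w7=0 clk=1 w1=1 w8=0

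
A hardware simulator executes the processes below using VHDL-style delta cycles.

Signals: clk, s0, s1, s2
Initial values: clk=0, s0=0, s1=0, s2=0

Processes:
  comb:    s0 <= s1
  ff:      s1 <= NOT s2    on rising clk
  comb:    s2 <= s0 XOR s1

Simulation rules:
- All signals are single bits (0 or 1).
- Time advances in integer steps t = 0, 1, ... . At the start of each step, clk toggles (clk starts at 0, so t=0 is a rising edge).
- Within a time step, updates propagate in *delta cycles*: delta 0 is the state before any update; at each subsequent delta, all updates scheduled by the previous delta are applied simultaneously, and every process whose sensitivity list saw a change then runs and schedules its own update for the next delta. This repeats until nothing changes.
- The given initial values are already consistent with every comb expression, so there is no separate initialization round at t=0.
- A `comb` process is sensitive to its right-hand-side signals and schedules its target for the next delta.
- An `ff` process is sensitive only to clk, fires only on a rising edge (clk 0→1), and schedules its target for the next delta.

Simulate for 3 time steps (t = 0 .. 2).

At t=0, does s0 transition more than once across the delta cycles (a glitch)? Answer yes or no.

t0.Δ0 s2=0 s0=0 clk=0 s1=0
t0.Δ1 s2=0 s0=0 clk=1 s1=0
t0.Δ2 s2=0 s0=0 clk=1 s1=1
t0.Δ3 s2=1 s0=1 clk=1 s1=1
t0.Δ4 s2=0 s0=1 clk=1 s1=1
t1.Δ0 s2=0 s0=1 clk=1 s1=1
t1.Δ1 s2=0 s0=1 clk=0 s1=1
t2.Δ0 s2=0 s0=1 clk=0 s1=1
t2.Δ1 s2=0 s0=1 clk=1 s1=1

no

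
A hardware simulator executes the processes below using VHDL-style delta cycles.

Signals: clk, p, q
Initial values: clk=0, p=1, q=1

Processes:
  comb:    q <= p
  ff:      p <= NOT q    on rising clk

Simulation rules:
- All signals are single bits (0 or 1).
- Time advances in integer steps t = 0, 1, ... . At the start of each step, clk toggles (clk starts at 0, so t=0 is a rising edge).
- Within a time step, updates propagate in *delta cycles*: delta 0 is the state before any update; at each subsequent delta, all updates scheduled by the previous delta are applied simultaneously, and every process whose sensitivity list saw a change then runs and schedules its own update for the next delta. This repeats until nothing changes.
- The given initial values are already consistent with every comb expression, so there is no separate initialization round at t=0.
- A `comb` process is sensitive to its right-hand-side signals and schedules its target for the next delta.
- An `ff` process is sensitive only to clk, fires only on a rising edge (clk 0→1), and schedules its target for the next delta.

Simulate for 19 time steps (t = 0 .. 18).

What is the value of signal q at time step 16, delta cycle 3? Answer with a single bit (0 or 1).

0

[bits: p,clk,q]
t=0: Δ0=101 Δ1=111 Δ2=011 Δ3=010 | 3Δ
t=1: Δ0=010 Δ1=000 | 1Δ
t=2: Δ0=000 Δ1=010 Δ2=110 Δ3=111 | 3Δ
t=3: Δ0=111 Δ1=101 | 1Δ
t=4: Δ0=101 Δ1=111 Δ2=011 Δ3=010 | 3Δ
t=5: Δ0=010 Δ1=000 | 1Δ
t=6: Δ0=000 Δ1=010 Δ2=110 Δ3=111 | 3Δ
t=7: Δ0=111 Δ1=101 | 1Δ
t=8: Δ0=101 Δ1=111 Δ2=011 Δ3=010 | 3Δ
t=9: Δ0=010 Δ1=000 | 1Δ
t=10: Δ0=000 Δ1=010 Δ2=110 Δ3=111 | 3Δ
t=11: Δ0=111 Δ1=101 | 1Δ
t=12: Δ0=101 Δ1=111 Δ2=011 Δ3=010 | 3Δ
t=13: Δ0=010 Δ1=000 | 1Δ
t=14: Δ0=000 Δ1=010 Δ2=110 Δ3=111 | 3Δ
t=15: Δ0=111 Δ1=101 | 1Δ
t=16: Δ0=101 Δ1=111 Δ2=011 Δ3=010 | 3Δ
t=17: Δ0=010 Δ1=000 | 1Δ
t=18: Δ0=000 Δ1=010 Δ2=110 Δ3=111 | 3Δ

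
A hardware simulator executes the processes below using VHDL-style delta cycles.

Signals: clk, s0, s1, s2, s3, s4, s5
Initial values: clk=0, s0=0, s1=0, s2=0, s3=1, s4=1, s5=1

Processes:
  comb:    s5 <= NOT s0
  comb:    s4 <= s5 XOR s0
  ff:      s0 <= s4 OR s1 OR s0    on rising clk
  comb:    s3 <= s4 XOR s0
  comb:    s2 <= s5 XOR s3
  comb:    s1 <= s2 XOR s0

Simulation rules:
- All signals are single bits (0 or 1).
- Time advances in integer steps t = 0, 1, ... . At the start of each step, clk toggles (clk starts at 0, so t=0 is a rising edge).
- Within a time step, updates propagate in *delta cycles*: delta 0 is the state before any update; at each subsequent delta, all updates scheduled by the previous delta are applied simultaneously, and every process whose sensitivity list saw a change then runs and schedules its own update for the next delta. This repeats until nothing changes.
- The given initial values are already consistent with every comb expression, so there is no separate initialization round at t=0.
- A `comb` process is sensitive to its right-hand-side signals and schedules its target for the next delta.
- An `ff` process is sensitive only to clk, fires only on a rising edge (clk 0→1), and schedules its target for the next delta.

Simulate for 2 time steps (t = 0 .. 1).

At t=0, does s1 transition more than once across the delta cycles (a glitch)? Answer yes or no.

t=0 Δ0: s2=0 s4=1 s3=1 s5=1 clk=0 s1=0 s0=0
  Δ1: clk:0→1
  Δ2: s0:0→1
  Δ3: s4:1→0, s3:1→0, s5:1→0, s1:0→1
  Δ4: s4:0→1, s3:0→1
  Δ5: s2:0→1, s3:1→0
  Δ6: s2:1→0, s1:1→0
  Δ7: s1:0→1
  (7Δ to stable)
t=1 Δ0: s2=0 s4=1 s3=0 s5=0 clk=1 s1=1 s0=1
  Δ1: clk:1→0
  (1Δ to stable)

yes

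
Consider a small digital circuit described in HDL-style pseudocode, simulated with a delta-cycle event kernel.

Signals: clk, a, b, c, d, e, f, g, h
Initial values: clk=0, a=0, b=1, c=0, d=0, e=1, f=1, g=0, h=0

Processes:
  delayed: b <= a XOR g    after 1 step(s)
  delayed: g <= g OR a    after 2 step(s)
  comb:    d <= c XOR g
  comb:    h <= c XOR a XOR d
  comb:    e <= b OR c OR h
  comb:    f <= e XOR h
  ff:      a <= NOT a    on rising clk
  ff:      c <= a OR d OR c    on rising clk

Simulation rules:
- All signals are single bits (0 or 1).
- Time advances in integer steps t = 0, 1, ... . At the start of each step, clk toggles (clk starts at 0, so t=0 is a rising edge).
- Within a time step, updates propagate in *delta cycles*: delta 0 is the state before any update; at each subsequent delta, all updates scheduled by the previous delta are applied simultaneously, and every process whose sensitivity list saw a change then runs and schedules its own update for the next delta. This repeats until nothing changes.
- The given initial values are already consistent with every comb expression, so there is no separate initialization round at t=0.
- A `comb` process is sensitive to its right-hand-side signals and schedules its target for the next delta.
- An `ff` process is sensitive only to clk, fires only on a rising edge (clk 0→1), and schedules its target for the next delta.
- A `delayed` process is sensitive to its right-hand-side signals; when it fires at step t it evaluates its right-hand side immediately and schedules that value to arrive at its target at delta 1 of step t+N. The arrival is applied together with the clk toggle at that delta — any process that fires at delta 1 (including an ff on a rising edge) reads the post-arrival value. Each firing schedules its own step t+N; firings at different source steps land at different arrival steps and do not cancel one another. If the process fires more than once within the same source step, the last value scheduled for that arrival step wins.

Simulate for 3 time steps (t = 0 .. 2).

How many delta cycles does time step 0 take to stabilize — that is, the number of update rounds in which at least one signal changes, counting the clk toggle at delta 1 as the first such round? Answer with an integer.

4

t=0 Δ0: a=0 c=0 d=0 g=0 b=1 e=1 clk=0 h=0 f=1
  Δ1: clk:0→1
  Δ2: a:0→1
  Δ3: h:0→1
  Δ4: f:1→0
  (4Δ to stable)
t=1 Δ0: a=1 c=0 d=0 g=0 b=1 e=1 clk=1 h=1 f=0
  Δ1: clk:1→0
  (1Δ to stable)
t=2 Δ0: a=1 c=0 d=0 g=0 b=1 e=1 clk=0 h=1 f=0
  Δ1: g:0→1, clk:0→1
  Δ2: a:1→0, c:0→1, d:0→1
  Δ3: d:1→0, h:1→0
  Δ4: h:0→1, f:0→1
  Δ5: f:1→0
  (5Δ to stable)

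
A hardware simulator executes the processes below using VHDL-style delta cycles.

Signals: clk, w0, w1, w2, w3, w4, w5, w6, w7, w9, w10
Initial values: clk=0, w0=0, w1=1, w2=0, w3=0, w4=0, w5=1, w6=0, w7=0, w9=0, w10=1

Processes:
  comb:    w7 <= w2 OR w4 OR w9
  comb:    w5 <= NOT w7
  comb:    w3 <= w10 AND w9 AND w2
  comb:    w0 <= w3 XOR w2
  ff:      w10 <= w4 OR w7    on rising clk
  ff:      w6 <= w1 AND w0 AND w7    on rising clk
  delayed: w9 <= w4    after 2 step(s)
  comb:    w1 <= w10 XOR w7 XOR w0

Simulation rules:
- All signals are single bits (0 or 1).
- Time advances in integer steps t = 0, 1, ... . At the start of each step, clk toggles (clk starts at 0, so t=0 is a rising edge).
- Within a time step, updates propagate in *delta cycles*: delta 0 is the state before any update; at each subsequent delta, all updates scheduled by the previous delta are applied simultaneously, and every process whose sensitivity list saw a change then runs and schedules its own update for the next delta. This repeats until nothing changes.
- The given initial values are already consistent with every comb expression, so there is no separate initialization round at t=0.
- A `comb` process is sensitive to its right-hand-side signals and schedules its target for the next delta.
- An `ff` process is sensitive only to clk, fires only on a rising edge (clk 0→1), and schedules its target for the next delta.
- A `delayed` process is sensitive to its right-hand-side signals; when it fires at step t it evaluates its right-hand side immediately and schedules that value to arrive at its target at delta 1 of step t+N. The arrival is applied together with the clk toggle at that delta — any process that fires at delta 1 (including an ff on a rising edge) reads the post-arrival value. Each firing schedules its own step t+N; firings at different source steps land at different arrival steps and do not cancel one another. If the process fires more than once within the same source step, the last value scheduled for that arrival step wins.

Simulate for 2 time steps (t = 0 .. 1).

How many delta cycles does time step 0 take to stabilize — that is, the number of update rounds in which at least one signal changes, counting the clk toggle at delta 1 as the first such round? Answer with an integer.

t=0 Δ0: w4=0 w1=1 w3=0 w0=0 w5=1 w7=0 w9=0 w10=1 w6=0 clk=0 w2=0
  Δ1: clk:0→1
  Δ2: w10:1→0
  Δ3: w1:1→0
  (3Δ to stable)
t=1 Δ0: w4=0 w1=0 w3=0 w0=0 w5=1 w7=0 w9=0 w10=0 w6=0 clk=1 w2=0
  Δ1: clk:1→0
  (1Δ to stable)

3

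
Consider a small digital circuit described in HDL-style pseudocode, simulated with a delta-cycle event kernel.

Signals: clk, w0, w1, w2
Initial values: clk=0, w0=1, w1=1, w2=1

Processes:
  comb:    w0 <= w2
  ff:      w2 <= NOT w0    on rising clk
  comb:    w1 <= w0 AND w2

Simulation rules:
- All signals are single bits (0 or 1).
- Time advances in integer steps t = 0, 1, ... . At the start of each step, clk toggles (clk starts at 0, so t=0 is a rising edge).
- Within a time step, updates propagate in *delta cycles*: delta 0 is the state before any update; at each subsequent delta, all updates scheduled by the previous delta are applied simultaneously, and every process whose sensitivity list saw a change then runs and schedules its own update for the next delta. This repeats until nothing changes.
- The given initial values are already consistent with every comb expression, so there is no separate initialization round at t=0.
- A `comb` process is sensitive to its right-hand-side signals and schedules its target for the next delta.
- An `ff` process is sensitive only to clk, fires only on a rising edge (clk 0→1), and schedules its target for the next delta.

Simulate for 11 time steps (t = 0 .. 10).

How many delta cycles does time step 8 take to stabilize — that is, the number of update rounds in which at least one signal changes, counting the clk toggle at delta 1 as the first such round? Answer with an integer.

t=0 Δ0: clk=0 w1=1 w0=1 w2=1
  Δ1: clk:0→1
  Δ2: w2:1→0
  Δ3: w1:1→0, w0:1→0
  (3Δ to stable)
t=1 Δ0: clk=1 w1=0 w0=0 w2=0
  Δ1: clk:1→0
  (1Δ to stable)
t=2 Δ0: clk=0 w1=0 w0=0 w2=0
  Δ1: clk:0→1
  Δ2: w2:0→1
  Δ3: w0:0→1
  Δ4: w1:0→1
  (4Δ to stable)
t=3 Δ0: clk=1 w1=1 w0=1 w2=1
  Δ1: clk:1→0
  (1Δ to stable)
t=4 Δ0: clk=0 w1=1 w0=1 w2=1
  Δ1: clk:0→1
  Δ2: w2:1→0
  Δ3: w1:1→0, w0:1→0
  (3Δ to stable)
t=5 Δ0: clk=1 w1=0 w0=0 w2=0
  Δ1: clk:1→0
  (1Δ to stable)
t=6 Δ0: clk=0 w1=0 w0=0 w2=0
  Δ1: clk:0→1
  Δ2: w2:0→1
  Δ3: w0:0→1
  Δ4: w1:0→1
  (4Δ to stable)
t=7 Δ0: clk=1 w1=1 w0=1 w2=1
  Δ1: clk:1→0
  (1Δ to stable)
t=8 Δ0: clk=0 w1=1 w0=1 w2=1
  Δ1: clk:0→1
  Δ2: w2:1→0
  Δ3: w1:1→0, w0:1→0
  (3Δ to stable)
t=9 Δ0: clk=1 w1=0 w0=0 w2=0
  Δ1: clk:1→0
  (1Δ to stable)
t=10 Δ0: clk=0 w1=0 w0=0 w2=0
  Δ1: clk:0→1
  Δ2: w2:0→1
  Δ3: w0:0→1
  Δ4: w1:0→1
  (4Δ to stable)

3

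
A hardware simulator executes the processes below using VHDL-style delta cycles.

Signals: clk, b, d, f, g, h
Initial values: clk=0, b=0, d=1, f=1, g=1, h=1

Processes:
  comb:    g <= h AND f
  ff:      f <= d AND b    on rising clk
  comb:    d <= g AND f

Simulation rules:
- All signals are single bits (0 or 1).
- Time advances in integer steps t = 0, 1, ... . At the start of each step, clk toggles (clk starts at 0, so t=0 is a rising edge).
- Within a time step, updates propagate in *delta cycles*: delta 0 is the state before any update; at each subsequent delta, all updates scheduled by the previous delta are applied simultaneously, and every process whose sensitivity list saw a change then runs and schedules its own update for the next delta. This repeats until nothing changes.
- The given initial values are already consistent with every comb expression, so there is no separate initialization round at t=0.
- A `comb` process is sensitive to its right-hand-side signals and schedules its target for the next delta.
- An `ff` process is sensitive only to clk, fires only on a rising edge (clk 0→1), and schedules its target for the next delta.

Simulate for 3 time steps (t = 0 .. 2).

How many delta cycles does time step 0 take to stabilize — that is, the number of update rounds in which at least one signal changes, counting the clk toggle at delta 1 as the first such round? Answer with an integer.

3

t0.Δ0 d=1 f=1 h=1 g=1 clk=0 b=0
t0.Δ1 d=1 f=1 h=1 g=1 clk=1 b=0
t0.Δ2 d=1 f=0 h=1 g=1 clk=1 b=0
t0.Δ3 d=0 f=0 h=1 g=0 clk=1 b=0
t1.Δ0 d=0 f=0 h=1 g=0 clk=1 b=0
t1.Δ1 d=0 f=0 h=1 g=0 clk=0 b=0
t2.Δ0 d=0 f=0 h=1 g=0 clk=0 b=0
t2.Δ1 d=0 f=0 h=1 g=0 clk=1 b=0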